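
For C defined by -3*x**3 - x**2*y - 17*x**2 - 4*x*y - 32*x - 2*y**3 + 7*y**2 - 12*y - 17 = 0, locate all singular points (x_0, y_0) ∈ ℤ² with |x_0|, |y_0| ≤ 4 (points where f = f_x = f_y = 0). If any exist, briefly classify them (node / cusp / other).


Singular points: {(-2, 1)}; classification: cusp.

Compute partial derivatives:
  f_x = -9*x**2 - 2*x*y - 34*x - 4*y - 32.
  f_y = -x**2 - 4*x - 6*y**2 + 14*y - 12.
Scan x_0 ∈ {−4, ..., 4}. For each x_0, f_y(x_0, y) is a polynomial in y; find its integer roots y ∈ {−4, ..., 4}, then test f_x and f at those candidates.
  x = -4: f_y(-4, y) = -6*y**2 + 14*y - 12; no integer root y with |y| ≤ 4.
  x = -3: f_y(-3, y) = -6*y**2 + 14*y - 9; no integer root y with |y| ≤ 4.
  x = -2: f_y(-2, y) = -6*y**2 + 14*y - 8; vanishes at y ∈ {1}. (-2, 1): f_x = 0, f = 0 — SINGULAR.
  x = -1: f_y(-1, y) = -6*y**2 + 14*y - 9; no integer root y with |y| ≤ 4.
  x = 0: f_y(0, y) = -6*y**2 + 14*y - 12; no integer root y with |y| ≤ 4.
  x = 1: f_y(1, y) = -6*y**2 + 14*y - 17; no integer root y with |y| ≤ 4.
  x = 2: f_y(2, y) = -6*y**2 + 14*y - 24; no integer root y with |y| ≤ 4.
  x = 3: f_y(3, y) = -6*y**2 + 14*y - 33; no integer root y with |y| ≤ 4.
  x = 4: f_y(4, y) = -6*y**2 + 14*y - 44; no integer root y with |y| ≤ 4.
Only singular point on the grid: (-2, 1).
Classify: substitute x = -2 + u, y = 1 + v and expand: f = -3*u**3 - u**2*v - 2*v**3 + v**2.
No constant or linear terms (consistent with a singular point). Quadratic part: v**2. Cubic part: -3*u**3 - u**2*v - 2*v**3.
The quadratic part v**2 is a perfect square, so there is a single (double) tangent line v = 0, i.e. y = 1. Restricting the cubic part to that line (v = 0) leaves -3*u**3 ≠ 0, so f is not divisible by v and the branch is v² ≈ 3*u**3 to lowest order — this is a cusp.
Classification: cusp.


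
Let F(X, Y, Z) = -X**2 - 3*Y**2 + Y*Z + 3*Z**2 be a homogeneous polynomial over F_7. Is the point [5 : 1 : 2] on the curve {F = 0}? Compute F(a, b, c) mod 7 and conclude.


F(5,1,2) ≡ 0 (mod 7); P is on the curve.

Evaluate F(5, 1, 2) term-by-term (mod 7).
  -X**2 ↦ -1·25·1·1 = -25
  -3*Y**2 ↦ -3·1·1·1 = -3
  Y*Z ↦ 1·1·1·2 = 2
  3*Z**2 ↦ 3·1·1·4 = 12
Sum: F(5, 1, 2) = (-25) + (-3) + (2) + (12) = -14.
Reducing mod 7: -14 ≡ 0 (mod 7).
Since F(a, b, c) ≡ 0 (mod 7), P lies on the curve.


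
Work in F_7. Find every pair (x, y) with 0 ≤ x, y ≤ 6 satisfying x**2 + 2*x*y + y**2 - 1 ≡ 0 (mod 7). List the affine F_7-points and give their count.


Affine F_7-points: {(0, 1), (0, 6), (1, 0), (1, 5), (2, 4), (2, 6), (3, 3), (3, 5), (4, 2), (4, 4), (5, 1), (5, 3), (6, 0), (6, 2)}; count = 14.

For each of the 49 pairs (x, y) ∈ F_7², evaluate f(x, y) mod 7. Record the zeros.
  x = 0: [0↦6, 1↦0, 2↦3, 3↦1, 4↦1, 5↦3, 6↦0]  zeros at y ∈ {1, 6}
  x = 1: [0↦0, 1↦3, 2↦1, 3↦1, 4↦3, 5↦0, 6↦6]  zeros at y ∈ {0, 5}
  x = 2: [0↦3, 1↦1, 2↦1, 3↦3, 4↦0, 5↦6, 6↦0]  zeros at y ∈ {4, 6}
  x = 3: [0↦1, 1↦1, 2↦3, 3↦0, 4↦6, 5↦0, 6↦3]  zeros at y ∈ {3, 5}
  x = 4: [0↦1, 1↦3, 2↦0, 3↦6, 4↦0, 5↦3, 6↦1]  zeros at y ∈ {2, 4}
  x = 5: [0↦3, 1↦0, 2↦6, 3↦0, 4↦3, 5↦1, 6↦1]  zeros at y ∈ {1, 3}
  x = 6: [0↦0, 1↦6, 2↦0, 3↦3, 4↦1, 5↦1, 6↦3]  zeros at y ∈ {0, 2}
Collecting zeros: affine points = {(0, 1), (0, 6), (1, 0), (1, 5), (2, 4), (2, 6), (3, 3), (3, 5), (4, 2), (4, 4), (5, 1), (5, 3), (6, 0), (6, 2)}.
Total count |C(F_7)_aff| = 14.


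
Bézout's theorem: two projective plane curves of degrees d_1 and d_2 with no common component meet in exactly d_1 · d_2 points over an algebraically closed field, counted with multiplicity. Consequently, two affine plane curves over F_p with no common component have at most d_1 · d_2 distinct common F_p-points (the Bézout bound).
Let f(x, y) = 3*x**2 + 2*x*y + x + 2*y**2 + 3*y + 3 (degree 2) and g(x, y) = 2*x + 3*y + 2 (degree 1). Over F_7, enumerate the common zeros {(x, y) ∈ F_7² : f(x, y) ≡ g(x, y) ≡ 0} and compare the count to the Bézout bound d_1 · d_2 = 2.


Common zeros: {(1, 1), (5, 3)}; count = 2; Bézout bound = 2.

deg(f) = 2, deg(g) = 1, so Bézout bound = 2.
Scan x ∈ F_7. For each x, list the y ∈ F_7 with f(x, y) ≡ 0 and those with g(x, y) ≡ 0 (mod 7); the common zeros in that column are the intersection.
  x = 0: f ≡ 0 at y ∈ ∅; g ≡ 0 at y ∈ {4}; common: ∅.
  x = 1: f ≡ 0 at y ∈ {0, 1}; g ≡ 0 at y ∈ {1}; common: {1}.
  x = 2: f ≡ 0 at y ∈ {3, 4}; g ≡ 0 at y ∈ {5}; common: ∅.
  x = 3: f ≡ 0 at y ∈ ∅; g ≡ 0 at y ∈ {2}; common: ∅.
  x = 4: f ≡ 0 at y ∈ ∅; g ≡ 0 at y ∈ {6}; common: ∅.
  x = 5: f ≡ 0 at y ∈ {1, 3}; g ≡ 0 at y ∈ {3}; common: {3}.
  x = 6: f ≡ 0 at y ∈ ∅; g ≡ 0 at y ∈ {0}; common: ∅.
Collecting: common zeros = {(1, 1), (5, 3)}, so the count is 2.
Comparison with the Bézout bound: 2 ≤ 2 = deg(f)·deg(g), as expected for curves with no common component (the bound is attained).


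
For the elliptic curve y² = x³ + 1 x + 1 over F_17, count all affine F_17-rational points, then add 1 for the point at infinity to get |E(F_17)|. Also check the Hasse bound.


Affine points = {(0, 1), (0, 16), (4, 1), (4, 16), (6, 6), (6, 11), (9, 5), (9, 12), (10, 5), (10, 12), (11, 0), (13, 1), (13, 16), (15, 5), (15, 12), (16, 4), (16, 13)}; affine count = 17; |E(F_17)| = 18.

Discriminant check: Δ ∝ 4a³ + 27b² = 4·1³ + 27·1² = 4·1 + 27·1 ≡ 14 (mod 17). Nonzero ⇒ E is nonsingular.
For each x ∈ F_17, compute rhs = x³ + 1·x + 1 mod 17, then count y ∈ F_17 with y² ≡ rhs.
  x = 0: rhs = 1, matching y values: 1, 16 (2 points).
  x = 1: rhs = 3, matching y values: none (0 points).
  x = 2: rhs = 11, matching y values: none (0 points).
  x = 3: rhs = 14, matching y values: none (0 points).
  x = 4: rhs = 1, matching y values: 1, 16 (2 points).
  x = 5: rhs = 12, matching y values: none (0 points).
  x = 6: rhs = 2, matching y values: 6, 11 (2 points).
  x = 7: rhs = 11, matching y values: none (0 points).
  x = 8: rhs = 11, matching y values: none (0 points).
  x = 9: rhs = 8, matching y values: 5, 12 (2 points).
  x = 10: rhs = 8, matching y values: 5, 12 (2 points).
  x = 11: rhs = 0, matching y values: 0 (1 points).
  x = 12: rhs = 7, matching y values: none (0 points).
  x = 13: rhs = 1, matching y values: 1, 16 (2 points).
  x = 14: rhs = 5, matching y values: none (0 points).
  x = 15: rhs = 8, matching y values: 5, 12 (2 points).
  x = 16: rhs = 16, matching y values: 4, 13 (2 points).
Total affine count: 17.
Full point count |E(F_17)| = 17 + 1 = 18.
Hasse bound: |18 − (17+1)| = |0| = 0 ≤ 2√17 ≈ 8.2462 ✓.


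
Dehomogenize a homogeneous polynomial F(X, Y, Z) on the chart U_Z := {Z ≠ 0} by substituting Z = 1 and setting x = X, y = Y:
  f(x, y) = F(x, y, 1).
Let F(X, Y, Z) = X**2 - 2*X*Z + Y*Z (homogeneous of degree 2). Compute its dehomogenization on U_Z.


f(x, y) = x**2 - 2*x + y

On U_Z we set Z = 1. Each monomial c·X^i·Y^j·Z^k in F becomes c·x^i·y^j·1^k = c·x^i·y^j.
Substituting Z = 1: F(X, Y, 1) = x**2 - 2*x + y.
Note: deg(f) ≤ deg(F) = 2; strict inequality happens when F is divisible by Z (lost terms).


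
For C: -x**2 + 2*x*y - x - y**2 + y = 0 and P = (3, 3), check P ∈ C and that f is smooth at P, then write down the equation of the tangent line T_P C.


Tangent line at P: -x + y = 0.

Step 1: f(3, 3) = 0, so P lies on C.
Step 2: partial derivatives
  f_x(x, y) = -2*x + 2*y - 1, f_y(x, y) = 2*x - 2*y + 1.
  f_x(P) = -1, f_y(P) = 1 (gradient nonzero, so P is smooth).
Step 3: tangent line at P: -1·(x − 3) + 1·(y − 3) = 0.
Expanding: -x + y = 0.


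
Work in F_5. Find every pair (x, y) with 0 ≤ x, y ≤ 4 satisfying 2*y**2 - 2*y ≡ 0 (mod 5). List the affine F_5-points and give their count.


Affine F_5-points: {(0, 0), (0, 1), (1, 0), (1, 1), (2, 0), (2, 1), (3, 0), (3, 1), (4, 0), (4, 1)}; count = 10.

For each of the 25 pairs (x, y) ∈ F_5², evaluate f(x, y) mod 5. Record the zeros.
  x = 0: [0↦0, 1↦0, 2↦4, 3↦2, 4↦4]  zeros at y ∈ {0, 1}
  x = 1: [0↦0, 1↦0, 2↦4, 3↦2, 4↦4]  zeros at y ∈ {0, 1}
  x = 2: [0↦0, 1↦0, 2↦4, 3↦2, 4↦4]  zeros at y ∈ {0, 1}
  x = 3: [0↦0, 1↦0, 2↦4, 3↦2, 4↦4]  zeros at y ∈ {0, 1}
  x = 4: [0↦0, 1↦0, 2↦4, 3↦2, 4↦4]  zeros at y ∈ {0, 1}
Collecting zeros: affine points = {(0, 0), (0, 1), (1, 0), (1, 1), (2, 0), (2, 1), (3, 0), (3, 1), (4, 0), (4, 1)}.
Total count |C(F_5)_aff| = 10.


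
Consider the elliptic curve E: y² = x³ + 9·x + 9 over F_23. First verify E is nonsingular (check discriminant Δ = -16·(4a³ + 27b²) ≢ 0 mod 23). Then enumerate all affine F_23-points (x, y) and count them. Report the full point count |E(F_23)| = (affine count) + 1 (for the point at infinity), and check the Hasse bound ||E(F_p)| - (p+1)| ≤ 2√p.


Affine points = {(0, 3), (0, 20), (2, 9), (2, 14), (5, 8), (5, 15), (6, 7), (6, 16), (7, 1), (7, 22), (8, 8), (8, 15), (10, 8), (10, 15), (11, 6), (11, 17), (13, 0), (14, 2), (14, 21), (15, 0), (18, 0), (19, 1), (19, 22), (20, 1), (20, 22), (21, 11), (21, 12)}; affine count = 27; |E(F_23)| = 28.

Discriminant check: Δ ∝ 4a³ + 27b² = 4·9³ + 27·9² = 4·729 + 27·81 ≡ 20 (mod 23). Nonzero ⇒ E is nonsingular.
For each x ∈ F_23, compute rhs = x³ + 9·x + 9 mod 23, then count y ∈ F_23 with y² ≡ rhs.
  x = 0: rhs = 9, matching y values: 3, 20 (2 points).
  x = 1: rhs = 19, matching y values: none (0 points).
  x = 2: rhs = 12, matching y values: 9, 14 (2 points).
  x = 3: rhs = 17, matching y values: none (0 points).
  x = 4: rhs = 17, matching y values: none (0 points).
  x = 5: rhs = 18, matching y values: 8, 15 (2 points).
  x = 6: rhs = 3, matching y values: 7, 16 (2 points).
  x = 7: rhs = 1, matching y values: 1, 22 (2 points).
  x = 8: rhs = 18, matching y values: 8, 15 (2 points).
  x = 9: rhs = 14, matching y values: none (0 points).
  x = 10: rhs = 18, matching y values: 8, 15 (2 points).
  x = 11: rhs = 13, matching y values: 6, 17 (2 points).
  x = 12: rhs = 5, matching y values: none (0 points).
  x = 13: rhs = 0, matching y values: 0 (1 points).
  x = 14: rhs = 4, matching y values: 2, 21 (2 points).
  x = 15: rhs = 0, matching y values: 0 (1 points).
  x = 16: rhs = 17, matching y values: none (0 points).
  x = 17: rhs = 15, matching y values: none (0 points).
  x = 18: rhs = 0, matching y values: 0 (1 points).
  x = 19: rhs = 1, matching y values: 1, 22 (2 points).
  x = 20: rhs = 1, matching y values: 1, 22 (2 points).
  x = 21: rhs = 6, matching y values: 11, 12 (2 points).
  x = 22: rhs = 22, matching y values: none (0 points).
Total affine count: 27.
Full point count |E(F_23)| = 27 + 1 = 28.
Hasse bound: |28 − (23+1)| = |4| = 4 ≤ 2√23 ≈ 9.5917 ✓.


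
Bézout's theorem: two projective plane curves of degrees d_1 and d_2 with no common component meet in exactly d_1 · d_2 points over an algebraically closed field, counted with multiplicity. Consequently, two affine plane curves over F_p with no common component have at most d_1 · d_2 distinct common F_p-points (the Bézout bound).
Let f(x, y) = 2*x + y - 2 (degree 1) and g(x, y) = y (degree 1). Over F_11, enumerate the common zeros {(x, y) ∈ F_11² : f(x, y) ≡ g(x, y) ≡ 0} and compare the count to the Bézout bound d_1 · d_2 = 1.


Common zeros: {(1, 0)}; count = 1; Bézout bound = 1.

deg(f) = 1, deg(g) = 1, so Bézout bound = 1.
Scan x ∈ F_11. For each x, list the y ∈ F_11 with f(x, y) ≡ 0 and those with g(x, y) ≡ 0 (mod 11); the common zeros in that column are the intersection.
  x = 0: f ≡ 0 at y ∈ {2}; g ≡ 0 at y ∈ {0}; common: ∅.
  x = 1: f ≡ 0 at y ∈ {0}; g ≡ 0 at y ∈ {0}; common: {0}.
  x = 2: f ≡ 0 at y ∈ {9}; g ≡ 0 at y ∈ {0}; common: ∅.
  x = 3: f ≡ 0 at y ∈ {7}; g ≡ 0 at y ∈ {0}; common: ∅.
  x = 4: f ≡ 0 at y ∈ {5}; g ≡ 0 at y ∈ {0}; common: ∅.
  x = 5: f ≡ 0 at y ∈ {3}; g ≡ 0 at y ∈ {0}; common: ∅.
  x = 6: f ≡ 0 at y ∈ {1}; g ≡ 0 at y ∈ {0}; common: ∅.
  x = 7: f ≡ 0 at y ∈ {10}; g ≡ 0 at y ∈ {0}; common: ∅.
  x = 8: f ≡ 0 at y ∈ {8}; g ≡ 0 at y ∈ {0}; common: ∅.
  x = 9: f ≡ 0 at y ∈ {6}; g ≡ 0 at y ∈ {0}; common: ∅.
  x = 10: f ≡ 0 at y ∈ {4}; g ≡ 0 at y ∈ {0}; common: ∅.
Collecting: common zeros = {(1, 0)}, so the count is 1.
Comparison with the Bézout bound: 1 ≤ 1 = deg(f)·deg(g), as expected for curves with no common component (the bound is attained).


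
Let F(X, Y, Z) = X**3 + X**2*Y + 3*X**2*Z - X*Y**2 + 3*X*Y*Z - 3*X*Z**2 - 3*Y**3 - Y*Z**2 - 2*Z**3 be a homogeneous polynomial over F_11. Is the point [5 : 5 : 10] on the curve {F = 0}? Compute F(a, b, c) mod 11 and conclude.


F(5,5,10) ≡ 0 (mod 11); P is on the curve.

Evaluate F(5, 5, 10) term-by-term (mod 11).
  X**3 ↦ 1·125·1·1 = 125
  X**2*Y ↦ 1·25·5·1 = 125
  3*X**2*Z ↦ 3·25·1·10 = 750
  -X*Y**2 ↦ -1·5·25·1 = -125
  3*X*Y*Z ↦ 3·5·5·10 = 750
  -3*X*Z**2 ↦ -3·5·1·100 = -1500
  -3*Y**3 ↦ -3·1·125·1 = -375
  -Y*Z**2 ↦ -1·1·5·100 = -500
  -2*Z**3 ↦ -2·1·1·1000 = -2000
Sum: F(5, 5, 10) = (125) + (125) + (750) + (-125) + (750) + (-1500) + (-375) + (-500) + (-2000) = -2750.
Reducing mod 11: -2750 ≡ 0 (mod 11).
Since F(a, b, c) ≡ 0 (mod 11), P lies on the curve.


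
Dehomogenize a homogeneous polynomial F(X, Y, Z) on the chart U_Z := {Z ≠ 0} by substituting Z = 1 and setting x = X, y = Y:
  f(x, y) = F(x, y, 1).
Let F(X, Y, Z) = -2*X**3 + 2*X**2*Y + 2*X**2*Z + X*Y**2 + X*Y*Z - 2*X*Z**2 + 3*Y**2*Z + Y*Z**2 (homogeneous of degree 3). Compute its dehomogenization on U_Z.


f(x, y) = -2*x**3 + 2*x**2*y + 2*x**2 + x*y**2 + x*y - 2*x + 3*y**2 + y

On U_Z we set Z = 1. Each monomial c·X^i·Y^j·Z^k in F becomes c·x^i·y^j·1^k = c·x^i·y^j.
Substituting Z = 1: F(X, Y, 1) = -2*x**3 + 2*x**2*y + 2*x**2 + x*y**2 + x*y - 2*x + 3*y**2 + y.
Note: deg(f) ≤ deg(F) = 3; strict inequality happens when F is divisible by Z (lost terms).


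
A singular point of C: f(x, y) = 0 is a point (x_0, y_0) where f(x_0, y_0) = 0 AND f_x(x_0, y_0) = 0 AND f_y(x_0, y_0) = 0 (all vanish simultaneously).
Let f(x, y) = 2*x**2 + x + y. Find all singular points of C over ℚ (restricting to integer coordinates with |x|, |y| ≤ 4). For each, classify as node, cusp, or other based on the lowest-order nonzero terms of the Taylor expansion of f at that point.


No singular points in the scanned grid; C is smooth there.

Compute partial derivatives:
  f_x = 4*x + 1.
  f_y = 1.
f_y = 1 is a nonzero constant, so f_y never vanishes: no point (x, y) can satisfy f = f_x = f_y = 0. In particular no (x, y) ∈ {−4, ..., 4}² is singular; the curve is smooth.


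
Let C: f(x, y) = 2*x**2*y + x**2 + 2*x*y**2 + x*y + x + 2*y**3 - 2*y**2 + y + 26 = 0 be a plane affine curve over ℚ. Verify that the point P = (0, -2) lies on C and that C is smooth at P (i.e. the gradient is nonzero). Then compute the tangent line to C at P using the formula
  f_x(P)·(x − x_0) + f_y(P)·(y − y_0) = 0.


Tangent line at P: 7*x + 33*y + 66 = 0.

Step 1: f(0, -2) = 0, so P lies on C.
Step 2: partial derivatives
  f_x(x, y) = 4*x*y + 2*x + 2*y**2 + y + 1, f_y(x, y) = 2*x**2 + 4*x*y + x + 6*y**2 - 4*y + 1.
  f_x(P) = 7, f_y(P) = 33 (gradient nonzero, so P is smooth).
Step 3: tangent line at P: 7·(x − 0) + 33·(y − -2) = 0.
Expanding: 7*x + 33*y + 66 = 0.


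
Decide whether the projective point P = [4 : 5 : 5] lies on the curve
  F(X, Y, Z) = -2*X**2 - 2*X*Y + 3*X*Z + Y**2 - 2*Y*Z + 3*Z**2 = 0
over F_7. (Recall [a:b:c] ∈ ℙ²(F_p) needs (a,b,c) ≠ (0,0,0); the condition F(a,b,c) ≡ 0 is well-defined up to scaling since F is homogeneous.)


F(4,5,5) ≡ 3 (mod 7); P is NOT on the curve.

Evaluate F(4, 5, 5) term-by-term (mod 7).
  -2*X**2 ↦ -2·16·1·1 = -32
  -2*X*Y ↦ -2·4·5·1 = -40
  3*X*Z ↦ 3·4·1·5 = 60
  Y**2 ↦ 1·1·25·1 = 25
  -2*Y*Z ↦ -2·1·5·5 = -50
  3*Z**2 ↦ 3·1·1·25 = 75
Sum: F(4, 5, 5) = (-32) + (-40) + (60) + (25) + (-50) + (75) = 38.
Reducing mod 7: 38 ≡ 3 (mod 7).
Since F(a, b, c) ≡ 3 ≠ 0 (mod 7), P does NOT lie on the curve.


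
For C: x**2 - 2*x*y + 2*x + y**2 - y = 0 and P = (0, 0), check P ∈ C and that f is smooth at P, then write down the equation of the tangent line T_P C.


Tangent line at P: 2*x - y = 0.

Step 1: f(0, 0) = 0, so P lies on C.
Step 2: partial derivatives
  f_x(x, y) = 2*x - 2*y + 2, f_y(x, y) = -2*x + 2*y - 1.
  f_x(P) = 2, f_y(P) = -1 (gradient nonzero, so P is smooth).
Step 3: tangent line at P: 2·(x − 0) + -1·(y − 0) = 0.
Expanding: 2*x - y = 0.


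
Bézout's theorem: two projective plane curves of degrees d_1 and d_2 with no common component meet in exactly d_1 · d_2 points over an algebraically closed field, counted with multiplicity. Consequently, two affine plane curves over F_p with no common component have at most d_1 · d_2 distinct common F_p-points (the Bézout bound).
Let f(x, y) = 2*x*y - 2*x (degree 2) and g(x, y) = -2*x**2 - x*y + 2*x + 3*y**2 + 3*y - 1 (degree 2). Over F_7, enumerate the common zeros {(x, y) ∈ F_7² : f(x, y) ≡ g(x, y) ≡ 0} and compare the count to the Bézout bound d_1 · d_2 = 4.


Common zeros: {(0, 3)}; count = 1; Bézout bound = 4.

deg(f) = 2, deg(g) = 2, so Bézout bound = 4.
Scan x ∈ F_7. For each x, list the y ∈ F_7 with f(x, y) ≡ 0 and those with g(x, y) ≡ 0 (mod 7); the common zeros in that column are the intersection.
  x = 0: f ≡ 0 at y ∈ {0, 1, 2, 3, 4, 5, 6}; g ≡ 0 at y ∈ {3}; common: {3}.
  x = 1: f ≡ 0 at y ∈ {1}; g ≡ 0 at y ∈ {5, 6}; common: ∅.
  x = 2: f ≡ 0 at y ∈ {1}; g ≡ 0 at y ∈ ∅; common: ∅.
  x = 3: f ≡ 0 at y ∈ {1}; g ≡ 0 at y ∈ {3, 4}; common: ∅.
  x = 4: f ≡ 0 at y ∈ {1}; g ≡ 0 at y ∈ {6}; common: ∅.
  x = 5: f ≡ 0 at y ∈ {1}; g ≡ 0 at y ∈ ∅; common: ∅.
  x = 6: f ≡ 0 at y ∈ {1}; g ≡ 0 at y ∈ ∅; common: ∅.
Collecting: common zeros = {(0, 3)}, so the count is 1.
Comparison with the Bézout bound: 1 ≤ 4 = deg(f)·deg(g), as expected for curves with no common component (the affine F_7-count falls short of the bound because intersections may lie at infinity, over extension fields, or carry multiplicity).


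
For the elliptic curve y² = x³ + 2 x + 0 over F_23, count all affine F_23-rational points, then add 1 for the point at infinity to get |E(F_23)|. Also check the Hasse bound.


Affine points = {(0, 0), (1, 7), (1, 16), (2, 9), (2, 14), (4, 7), (4, 16), (7, 9), (7, 14), (10, 10), (10, 13), (12, 2), (12, 21), (14, 9), (14, 14), (15, 1), (15, 22), (17, 5), (17, 18), (18, 7), (18, 16), (20, 6), (20, 17)}; affine count = 23; |E(F_23)| = 24.

Discriminant check: Δ ∝ 4a³ + 27b² = 4·2³ + 27·0² = 4·8 + 27·0 ≡ 9 (mod 23). Nonzero ⇒ E is nonsingular.
For each x ∈ F_23, compute rhs = x³ + 2·x + 0 mod 23, then count y ∈ F_23 with y² ≡ rhs.
  x = 0: rhs = 0, matching y values: 0 (1 points).
  x = 1: rhs = 3, matching y values: 7, 16 (2 points).
  x = 2: rhs = 12, matching y values: 9, 14 (2 points).
  x = 3: rhs = 10, matching y values: none (0 points).
  x = 4: rhs = 3, matching y values: 7, 16 (2 points).
  x = 5: rhs = 20, matching y values: none (0 points).
  x = 6: rhs = 21, matching y values: none (0 points).
  x = 7: rhs = 12, matching y values: 9, 14 (2 points).
  x = 8: rhs = 22, matching y values: none (0 points).
  x = 9: rhs = 11, matching y values: none (0 points).
  x = 10: rhs = 8, matching y values: 10, 13 (2 points).
  x = 11: rhs = 19, matching y values: none (0 points).
  x = 12: rhs = 4, matching y values: 2, 21 (2 points).
  x = 13: rhs = 15, matching y values: none (0 points).
  x = 14: rhs = 12, matching y values: 9, 14 (2 points).
  x = 15: rhs = 1, matching y values: 1, 22 (2 points).
  x = 16: rhs = 11, matching y values: none (0 points).
  x = 17: rhs = 2, matching y values: 5, 18 (2 points).
  x = 18: rhs = 3, matching y values: 7, 16 (2 points).
  x = 19: rhs = 20, matching y values: none (0 points).
  x = 20: rhs = 13, matching y values: 6, 17 (2 points).
  x = 21: rhs = 11, matching y values: none (0 points).
  x = 22: rhs = 20, matching y values: none (0 points).
Total affine count: 23.
Full point count |E(F_23)| = 23 + 1 = 24.
Hasse bound: |24 − (23+1)| = |0| = 0 ≤ 2√23 ≈ 9.5917 ✓.


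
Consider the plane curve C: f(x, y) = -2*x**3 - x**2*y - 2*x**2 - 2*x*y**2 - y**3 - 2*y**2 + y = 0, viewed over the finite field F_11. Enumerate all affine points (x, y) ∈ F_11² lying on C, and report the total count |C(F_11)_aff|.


Affine F_11-points: {(0, 0), (1, 4), (2, 7), (4, 10), (6, 2), (9, 6), (10, 0)}; count = 7.

For each of the 121 pairs (x, y) ∈ F_11², evaluate f(x, y) mod 11. Record the zeros.
  x = 0: [0↦0, 1↦9, 2↦8, 3↦2, 4↦7, 5↦6, 6↦4, 7↦6, 8↦6, 9↦9, 10↦9]  zeros at y ∈ {0}
  x = 1: [0↦7, 1↦2, 2↦5, 3↦10, 4↦0, 5↦2, 6↦10, 7↦7, 8↦9, 9↦10, 10↦4]  zeros at y ∈ {4}
  x = 2: [0↦9, 1↦10, 2↦4, 3↦7, 4↦2, 5↦5, 6↦10, 7↦0, 8↦2, 9↦10, 10↦7]  zeros at y ∈ {7}
  x = 3: [0↦5, 1↦10, 2↦4, 3↦3, 4↦1, 5↦3, 6↦3, 7↦6, 8↦6, 9↦8, 10↦6]  zeros at y ∈ ∅
  x = 4: [0↦5, 1↦1, 2↦4, 3↦8, 4↦7, 5↦6, 6↦10, 7↦2, 8↦9, 9↦3, 10↦0]  zeros at y ∈ {10}
  x = 5: [0↦8, 1↦4, 2↦3, 3↦10, 4↦8, 5↦2, 6↦8, 7↦9, 8↦10, 9↦5, 10↦10]  zeros at y ∈ ∅
  x = 6: [0↦2, 1↦7, 2↦0, 3↦8, 4↦3, 5↦1, 6↦7, 7↦4, 8↦8, 9↦2, 10↦2]  zeros at y ∈ {2}
  x = 7: [0↦8, 1↦9, 2↦5, 3↦1, 4↦2, 5↦2, 6↦6, 7↦8, 8↦2, 9↦4, 10↦8]  zeros at y ∈ ∅
  x = 8: [0↦3, 1↦9, 2↦6, 3↦10, 4↦4, 5↦4, 6↦4, 7↦9, 8↦2, 9↦10, 10↦5]  zeros at y ∈ ∅
  x = 9: [0↦8, 1↦6, 2↦2, 3↦1, 4↦8, 5↦6, 6↦0, 7↦6, 8↦7, 9↦8, 10↦3]  zeros at y ∈ {6}
  x = 10: [0↦0, 1↦10, 2↦3, 3↦6, 4↦2, 5↦7, 6↦4, 7↦9, 8↦5, 9↦8, 10↦1]  zeros at y ∈ {0}
Collecting zeros: affine points = {(0, 0), (1, 4), (2, 7), (4, 10), (6, 2), (9, 6), (10, 0)}.
Total count |C(F_11)_aff| = 7.


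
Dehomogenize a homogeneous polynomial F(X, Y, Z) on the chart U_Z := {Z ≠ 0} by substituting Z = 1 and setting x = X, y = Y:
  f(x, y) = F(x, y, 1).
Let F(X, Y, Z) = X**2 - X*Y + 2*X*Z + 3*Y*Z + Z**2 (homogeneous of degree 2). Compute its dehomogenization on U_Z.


f(x, y) = x**2 - x*y + 2*x + 3*y + 1

On U_Z we set Z = 1. Each monomial c·X^i·Y^j·Z^k in F becomes c·x^i·y^j·1^k = c·x^i·y^j.
Substituting Z = 1: F(X, Y, 1) = x**2 - x*y + 2*x + 3*y + 1.
Note: deg(f) ≤ deg(F) = 2; strict inequality happens when F is divisible by Z (lost terms).


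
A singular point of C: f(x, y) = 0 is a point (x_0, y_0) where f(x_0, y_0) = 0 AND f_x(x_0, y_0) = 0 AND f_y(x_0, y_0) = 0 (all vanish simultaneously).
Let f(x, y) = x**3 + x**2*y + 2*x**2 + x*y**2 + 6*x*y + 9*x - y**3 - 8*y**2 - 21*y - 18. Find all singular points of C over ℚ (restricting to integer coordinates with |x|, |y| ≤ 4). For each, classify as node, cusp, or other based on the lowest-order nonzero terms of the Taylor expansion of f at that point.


Singular points: {(0, -3)}; classification: node.

Compute partial derivatives:
  f_x = 3*x**2 + 2*x*y + 4*x + y**2 + 6*y + 9.
  f_y = x**2 + 2*x*y + 6*x - 3*y**2 - 16*y - 21.
Scan x_0 ∈ {−4, ..., 4}. For each x_0, f_y(x_0, y) is a polynomial in y; find its integer roots y ∈ {−4, ..., 4}, then test f_x and f at those candidates.
  x = -4: f_y(-4, y) = -3*y**2 - 24*y - 29; no integer root y with |y| ≤ 4.
  x = -3: f_y(-3, y) = -3*y**2 - 22*y - 30; no integer root y with |y| ≤ 4.
  x = -2: f_y(-2, y) = -3*y**2 - 20*y - 29; no integer root y with |y| ≤ 4.
  x = -1: f_y(-1, y) = -3*y**2 - 18*y - 26; no integer root y with |y| ≤ 4.
  x = 0: f_y(0, y) = -3*y**2 - 16*y - 21; vanishes at y ∈ {-3}. (0, -3): f_x = 0, f = 0 — SINGULAR.
  x = 1: f_y(1, y) = -3*y**2 - 14*y - 14; no integer root y with |y| ≤ 4.
  x = 2: f_y(2, y) = -3*y**2 - 12*y - 5; no integer root y with |y| ≤ 4.
  x = 3: f_y(3, y) = -3*y**2 - 10*y + 6; no integer root y with |y| ≤ 4.
  x = 4: f_y(4, y) = -3*y**2 - 8*y + 19; no integer root y with |y| ≤ 4.
Only singular point on the grid: (0, -3).
Classify: substitute x = 0 + u, y = -3 + v and expand: f = u**3 + u**2*v - u**2 + u*v**2 - v**3 + v**2.
No constant or linear terms (consistent with a singular point). Quadratic part: -u**2 + v**2. Cubic part: u**3 + u**2*v + u*v**2 - v**3.
The quadratic part v**2 - u**2 = (v − u)(v + u) splits into two distinct linear factors, so there are two distinct tangent lines y − -3 = ±(x − 0) — this is a node (ordinary double point).
Classification: node.


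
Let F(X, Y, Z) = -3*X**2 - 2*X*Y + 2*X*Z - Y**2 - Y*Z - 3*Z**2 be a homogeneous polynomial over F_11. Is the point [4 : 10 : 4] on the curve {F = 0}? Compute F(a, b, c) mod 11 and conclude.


F(4,10,4) ≡ 2 (mod 11); P is NOT on the curve.

Evaluate F(4, 10, 4) term-by-term (mod 11).
  -3*X**2 ↦ -3·16·1·1 = -48
  -2*X*Y ↦ -2·4·10·1 = -80
  2*X*Z ↦ 2·4·1·4 = 32
  -Y**2 ↦ -1·1·100·1 = -100
  -Y*Z ↦ -1·1·10·4 = -40
  -3*Z**2 ↦ -3·1·1·16 = -48
Sum: F(4, 10, 4) = (-48) + (-80) + (32) + (-100) + (-40) + (-48) = -284.
Reducing mod 11: -284 ≡ 2 (mod 11).
Since F(a, b, c) ≡ 2 ≠ 0 (mod 11), P does NOT lie on the curve.


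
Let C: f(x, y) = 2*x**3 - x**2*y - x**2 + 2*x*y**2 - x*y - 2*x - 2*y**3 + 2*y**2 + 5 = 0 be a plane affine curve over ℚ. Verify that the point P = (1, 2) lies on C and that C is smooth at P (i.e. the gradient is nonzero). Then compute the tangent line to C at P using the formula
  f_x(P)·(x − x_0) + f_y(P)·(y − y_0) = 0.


Tangent line at P: 4*x - 10*y + 16 = 0.

Step 1: f(1, 2) = 0, so P lies on C.
Step 2: partial derivatives
  f_x(x, y) = 6*x**2 - 2*x*y - 2*x + 2*y**2 - y - 2, f_y(x, y) = -x**2 + 4*x*y - x - 6*y**2 + 4*y.
  f_x(P) = 4, f_y(P) = -10 (gradient nonzero, so P is smooth).
Step 3: tangent line at P: 4·(x − 1) + -10·(y − 2) = 0.
Expanding: 4*x - 10*y + 16 = 0.


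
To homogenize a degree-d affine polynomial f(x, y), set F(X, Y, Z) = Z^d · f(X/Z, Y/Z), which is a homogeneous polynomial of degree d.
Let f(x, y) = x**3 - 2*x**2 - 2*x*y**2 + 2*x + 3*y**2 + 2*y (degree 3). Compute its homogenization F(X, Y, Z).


F(X, Y, Z) = X**3 - 2*X**2*Z - 2*X*Y**2 + 2*X*Z**2 + 3*Y**2*Z + 2*Y*Z**2

deg(f) = 3.
Substitute x = X/Z, y = Y/Z into f, then multiply by Z^3.
  monomial 1·x^3·y^0 ↦ 1·X^3·Y^0·Z^0.
  monomial -2·x^2·y^0 ↦ -2·X^2·Y^0·Z^1.
  monomial -2·x^1·y^2 ↦ -2·X^1·Y^2·Z^0.
  monomial 2·x^1·y^0 ↦ 2·X^1·Y^0·Z^2.
  monomial 3·x^0·y^2 ↦ 3·X^0·Y^2·Z^1.
  monomial 2·x^0·y^1 ↦ 2·X^0·Y^1·Z^2.
Collecting: F(X, Y, Z) = X**3 - 2*X**2*Z - 2*X*Y**2 + 2*X*Z**2 + 3*Y**2*Z + 2*Y*Z**2.


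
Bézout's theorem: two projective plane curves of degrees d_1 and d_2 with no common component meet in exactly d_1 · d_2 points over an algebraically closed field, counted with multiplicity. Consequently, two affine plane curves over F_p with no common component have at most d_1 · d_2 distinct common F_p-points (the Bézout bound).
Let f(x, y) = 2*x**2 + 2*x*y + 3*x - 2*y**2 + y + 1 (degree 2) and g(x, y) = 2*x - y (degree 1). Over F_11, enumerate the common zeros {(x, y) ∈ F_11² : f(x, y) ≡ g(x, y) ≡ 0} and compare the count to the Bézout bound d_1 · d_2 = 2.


Common zeros: {(4, 8)}; count = 1; Bézout bound = 2.

deg(f) = 2, deg(g) = 1, so Bézout bound = 2.
Scan x ∈ F_11. For each x, list the y ∈ F_11 with f(x, y) ≡ 0 and those with g(x, y) ≡ 0 (mod 11); the common zeros in that column are the intersection.
  x = 0: f ≡ 0 at y ∈ {1, 5}; g ≡ 0 at y ∈ {0}; common: ∅.
  x = 1: f ≡ 0 at y ∈ ∅; g ≡ 0 at y ∈ {2}; common: ∅.
  x = 2: f ≡ 0 at y ∈ ∅; g ≡ 0 at y ∈ {4}; common: ∅.
  x = 3: f ≡ 0 at y ∈ {1, 8}; g ≡ 0 at y ∈ {6}; common: ∅.
  x = 4: f ≡ 0 at y ∈ {2, 8}; g ≡ 0 at y ∈ {8}; common: {8}.
  x = 5: f ≡ 0 at y ∈ {0}; g ≡ 0 at y ∈ {10}; common: ∅.
  x = 6: f ≡ 0 at y ∈ ∅; g ≡ 0 at y ∈ {1}; common: ∅.
  x = 7: f ≡ 0 at y ∈ ∅; g ≡ 0 at y ∈ {3}; common: ∅.
  x = 8: f ≡ 0 at y ∈ ∅; g ≡ 0 at y ∈ {5}; common: ∅.
  x = 9: f ≡ 0 at y ∈ {2}; g ≡ 0 at y ∈ {7}; common: ∅.
  x = 10: f ≡ 0 at y ∈ {0, 5}; g ≡ 0 at y ∈ {9}; common: ∅.
Collecting: common zeros = {(4, 8)}, so the count is 1.
Comparison with the Bézout bound: 1 ≤ 2 = deg(f)·deg(g), as expected for curves with no common component (the affine F_11-count falls short of the bound because intersections may lie at infinity, over extension fields, or carry multiplicity).


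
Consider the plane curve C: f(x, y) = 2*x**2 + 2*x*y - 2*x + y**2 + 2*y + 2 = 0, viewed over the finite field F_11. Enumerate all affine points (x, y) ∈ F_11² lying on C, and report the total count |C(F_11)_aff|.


Affine F_11-points: {(2, 2), (2, 3), (5, 1), (5, 9), (6, 1), (6, 7), (7, 3), (8, 2), (9, 4), (9, 9), (10, 4), (10, 7)}; count = 12.

For each of the 121 pairs (x, y) ∈ F_11², evaluate f(x, y) mod 11. Record the zeros.
  x = 0: [0↦2, 1↦5, 2↦10, 3↦6, 4↦4, 5↦4, 6↦6, 7↦10, 8↦5, 9↦2, 10↦1]  zeros at y ∈ ∅
  x = 1: [0↦2, 1↦7, 2↦3, 3↦1, 4↦1, 5↦3, 6↦7, 7↦2, 8↦10, 9↦9, 10↦10]  zeros at y ∈ ∅
  x = 2: [0↦6, 1↦2, 2↦0, 3↦0, 4↦2, 5↦6, 6↦1, 7↦9, 8↦8, 9↦9, 10↦1]  zeros at y ∈ {2, 3}
  x = 3: [0↦3, 1↦1, 2↦1, 3↦3, 4↦7, 5↦2, 6↦10, 7↦9, 8↦10, 9↦2, 10↦7]  zeros at y ∈ ∅
  x = 4: [0↦4, 1↦4, 2↦6, 3↦10, 4↦5, 5↦2, 6↦1, 7↦2, 8↦5, 9↦10, 10↦6]  zeros at y ∈ ∅
  x = 5: [0↦9, 1↦0, 2↦4, 3↦10, 4↦7, 5↦6, 6↦7, 7↦10, 8↦4, 9↦0, 10↦9]  zeros at y ∈ {1, 9}
  x = 6: [0↦7, 1↦0, 2↦6, 3↦3, 4↦2, 5↦3, 6↦6, 7↦0, 8↦7, 9↦5, 10↦5]  zeros at y ∈ {1, 7}
  x = 7: [0↦9, 1↦4, 2↦1, 3↦0, 4↦1, 5↦4, 6↦9, 7↦5, 8↦3, 9↦3, 10↦5]  zeros at y ∈ {3}
  x = 8: [0↦4, 1↦1, 2↦0, 3↦1, 4↦4, 5↦9, 6↦5, 7↦3, 8↦3, 9↦5, 10↦9]  zeros at y ∈ {2}
  x = 9: [0↦3, 1↦2, 2↦3, 3↦6, 4↦0, 5↦7, 6↦5, 7↦5, 8↦7, 9↦0, 10↦6]  zeros at y ∈ {4, 9}
  x = 10: [0↦6, 1↦7, 2↦10, 3↦4, 4↦0, 5↦9, 6↦9, 7↦0, 8↦4, 9↦10, 10↦7]  zeros at y ∈ {4, 7}
Collecting zeros: affine points = {(2, 2), (2, 3), (5, 1), (5, 9), (6, 1), (6, 7), (7, 3), (8, 2), (9, 4), (9, 9), (10, 4), (10, 7)}.
Total count |C(F_11)_aff| = 12.


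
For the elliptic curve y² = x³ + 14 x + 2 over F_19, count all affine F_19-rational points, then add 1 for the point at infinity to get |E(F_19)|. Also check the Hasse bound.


Affine points = {(1, 6), (1, 13), (2, 0), (5, 8), (5, 11), (6, 6), (6, 13), (7, 5), (7, 14), (11, 9), (11, 10), (12, 6), (12, 13), (13, 5), (13, 14), (14, 4), (14, 15), (16, 3), (16, 16), (17, 2), (17, 17), (18, 5), (18, 14)}; affine count = 23; |E(F_19)| = 24.

Discriminant check: Δ ∝ 4a³ + 27b² = 4·14³ + 27·2² = 4·2744 + 27·4 ≡ 7 (mod 19). Nonzero ⇒ E is nonsingular.
For each x ∈ F_19, compute rhs = x³ + 14·x + 2 mod 19, then count y ∈ F_19 with y² ≡ rhs.
  x = 0: rhs = 2, matching y values: none (0 points).
  x = 1: rhs = 17, matching y values: 6, 13 (2 points).
  x = 2: rhs = 0, matching y values: 0 (1 points).
  x = 3: rhs = 14, matching y values: none (0 points).
  x = 4: rhs = 8, matching y values: none (0 points).
  x = 5: rhs = 7, matching y values: 8, 11 (2 points).
  x = 6: rhs = 17, matching y values: 6, 13 (2 points).
  x = 7: rhs = 6, matching y values: 5, 14 (2 points).
  x = 8: rhs = 18, matching y values: none (0 points).
  x = 9: rhs = 2, matching y values: none (0 points).
  x = 10: rhs = 2, matching y values: none (0 points).
  x = 11: rhs = 5, matching y values: 9, 10 (2 points).
  x = 12: rhs = 17, matching y values: 6, 13 (2 points).
  x = 13: rhs = 6, matching y values: 5, 14 (2 points).
  x = 14: rhs = 16, matching y values: 4, 15 (2 points).
  x = 15: rhs = 15, matching y values: none (0 points).
  x = 16: rhs = 9, matching y values: 3, 16 (2 points).
  x = 17: rhs = 4, matching y values: 2, 17 (2 points).
  x = 18: rhs = 6, matching y values: 5, 14 (2 points).
Total affine count: 23.
Full point count |E(F_19)| = 23 + 1 = 24.
Hasse bound: |24 − (19+1)| = |4| = 4 ≤ 2√19 ≈ 8.7178 ✓.


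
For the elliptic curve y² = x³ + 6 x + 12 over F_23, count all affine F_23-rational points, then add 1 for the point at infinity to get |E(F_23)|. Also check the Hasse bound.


Affine points = {(0, 9), (0, 14), (2, 3), (2, 20), (4, 10), (4, 13), (5, 11), (5, 12), (7, 11), (7, 12), (9, 6), (9, 17), (11, 11), (11, 12), (12, 8), (12, 15), (15, 2), (15, 21), (16, 8), (16, 15), (17, 6), (17, 17), (18, 8), (18, 15), (19, 4), (19, 19), (20, 6), (20, 17)}; affine count = 28; |E(F_23)| = 29.

Discriminant check: Δ ∝ 4a³ + 27b² = 4·6³ + 27·12² = 4·216 + 27·144 ≡ 14 (mod 23). Nonzero ⇒ E is nonsingular.
For each x ∈ F_23, compute rhs = x³ + 6·x + 12 mod 23, then count y ∈ F_23 with y² ≡ rhs.
  x = 0: rhs = 12, matching y values: 9, 14 (2 points).
  x = 1: rhs = 19, matching y values: none (0 points).
  x = 2: rhs = 9, matching y values: 3, 20 (2 points).
  x = 3: rhs = 11, matching y values: none (0 points).
  x = 4: rhs = 8, matching y values: 10, 13 (2 points).
  x = 5: rhs = 6, matching y values: 11, 12 (2 points).
  x = 6: rhs = 11, matching y values: none (0 points).
  x = 7: rhs = 6, matching y values: 11, 12 (2 points).
  x = 8: rhs = 20, matching y values: none (0 points).
  x = 9: rhs = 13, matching y values: 6, 17 (2 points).
  x = 10: rhs = 14, matching y values: none (0 points).
  x = 11: rhs = 6, matching y values: 11, 12 (2 points).
  x = 12: rhs = 18, matching y values: 8, 15 (2 points).
  x = 13: rhs = 10, matching y values: none (0 points).
  x = 14: rhs = 11, matching y values: none (0 points).
  x = 15: rhs = 4, matching y values: 2, 21 (2 points).
  x = 16: rhs = 18, matching y values: 8, 15 (2 points).
  x = 17: rhs = 13, matching y values: 6, 17 (2 points).
  x = 18: rhs = 18, matching y values: 8, 15 (2 points).
  x = 19: rhs = 16, matching y values: 4, 19 (2 points).
  x = 20: rhs = 13, matching y values: 6, 17 (2 points).
  x = 21: rhs = 15, matching y values: none (0 points).
  x = 22: rhs = 5, matching y values: none (0 points).
Total affine count: 28.
Full point count |E(F_23)| = 28 + 1 = 29.
Hasse bound: |29 − (23+1)| = |5| = 5 ≤ 2√23 ≈ 9.5917 ✓.


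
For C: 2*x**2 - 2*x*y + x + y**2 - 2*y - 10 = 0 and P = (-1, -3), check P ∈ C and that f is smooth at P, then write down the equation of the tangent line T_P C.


Tangent line at P: 3*x - 6*y - 15 = 0.

Step 1: f(-1, -3) = 0, so P lies on C.
Step 2: partial derivatives
  f_x(x, y) = 4*x - 2*y + 1, f_y(x, y) = -2*x + 2*y - 2.
  f_x(P) = 3, f_y(P) = -6 (gradient nonzero, so P is smooth).
Step 3: tangent line at P: 3·(x − -1) + -6·(y − -3) = 0.
Expanding: 3*x - 6*y - 15 = 0.


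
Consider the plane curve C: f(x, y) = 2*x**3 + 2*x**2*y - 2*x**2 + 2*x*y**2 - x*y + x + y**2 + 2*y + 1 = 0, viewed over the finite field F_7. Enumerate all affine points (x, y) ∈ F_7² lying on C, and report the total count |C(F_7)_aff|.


Affine F_7-points: {(0, 6), (3, 3), (4, 1), (4, 5), (6, 1), (6, 4)}; count = 6.

For each of the 49 pairs (x, y) ∈ F_7², evaluate f(x, y) mod 7. Record the zeros.
  x = 0: [0↦1, 1↦4, 2↦2, 3↦2, 4↦4, 5↦1, 6↦0]  zeros at y ∈ {6}
  x = 1: [0↦2, 1↦1, 2↦6, 3↦3, 4↦6, 5↦1, 6↦2]  zeros at y ∈ ∅
  x = 2: [0↦4, 1↦3, 2↦5, 3↦3, 4↦4, 5↦1, 6↦1]  zeros at y ∈ ∅
  x = 3: [0↦5, 1↦1, 2↦4, 3↦0, 4↦3, 5↦6, 6↦2]  zeros at y ∈ {3}
  x = 4: [0↦3, 1↦0, 2↦1, 3↦6, 4↦1, 5↦0, 6↦3]  zeros at y ∈ {1, 5}
  x = 5: [0↦3, 1↦5, 2↦1, 3↦5, 4↦3, 5↦2, 6↦2]  zeros at y ∈ ∅
  x = 6: [0↦3, 1↦0, 2↦2, 3↦2, 4↦0, 5↦3, 6↦4]  zeros at y ∈ {1, 4}
Collecting zeros: affine points = {(0, 6), (3, 3), (4, 1), (4, 5), (6, 1), (6, 4)}.
Total count |C(F_7)_aff| = 6.


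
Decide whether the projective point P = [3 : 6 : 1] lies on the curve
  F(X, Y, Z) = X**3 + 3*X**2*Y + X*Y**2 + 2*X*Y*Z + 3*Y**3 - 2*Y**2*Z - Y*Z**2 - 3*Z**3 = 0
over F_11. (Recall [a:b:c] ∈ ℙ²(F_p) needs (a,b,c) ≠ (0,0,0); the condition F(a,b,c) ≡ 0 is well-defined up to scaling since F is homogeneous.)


F(3,6,1) ≡ 9 (mod 11); P is NOT on the curve.

Evaluate F(3, 6, 1) term-by-term (mod 11).
  X**3 ↦ 1·27·1·1 = 27
  3*X**2*Y ↦ 3·9·6·1 = 162
  X*Y**2 ↦ 1·3·36·1 = 108
  2*X*Y*Z ↦ 2·3·6·1 = 36
  3*Y**3 ↦ 3·1·216·1 = 648
  -2*Y**2*Z ↦ -2·1·36·1 = -72
  -Y*Z**2 ↦ -1·1·6·1 = -6
  -3*Z**3 ↦ -3·1·1·1 = -3
Sum: F(3, 6, 1) = (27) + (162) + (108) + (36) + (648) + (-72) + (-6) + (-3) = 900.
Reducing mod 11: 900 ≡ 9 (mod 11).
Since F(a, b, c) ≡ 9 ≠ 0 (mod 11), P does NOT lie on the curve.


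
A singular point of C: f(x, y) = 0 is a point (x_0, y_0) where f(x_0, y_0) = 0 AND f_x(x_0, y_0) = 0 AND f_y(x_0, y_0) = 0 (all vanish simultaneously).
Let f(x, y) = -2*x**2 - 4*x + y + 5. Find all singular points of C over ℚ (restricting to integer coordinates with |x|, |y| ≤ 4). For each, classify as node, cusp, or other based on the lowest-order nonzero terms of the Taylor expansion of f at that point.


No singular points in the scanned grid; C is smooth there.

Compute partial derivatives:
  f_x = -4*x - 4.
  f_y = 1.
f_y = 1 is a nonzero constant, so f_y never vanishes: no point (x, y) can satisfy f = f_x = f_y = 0. In particular no (x, y) ∈ {−4, ..., 4}² is singular; the curve is smooth.


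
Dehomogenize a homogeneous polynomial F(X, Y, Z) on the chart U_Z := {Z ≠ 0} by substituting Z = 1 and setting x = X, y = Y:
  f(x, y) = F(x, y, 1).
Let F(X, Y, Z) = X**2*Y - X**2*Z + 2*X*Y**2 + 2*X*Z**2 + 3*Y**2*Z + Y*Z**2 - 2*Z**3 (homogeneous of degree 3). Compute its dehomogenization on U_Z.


f(x, y) = x**2*y - x**2 + 2*x*y**2 + 2*x + 3*y**2 + y - 2

On U_Z we set Z = 1. Each monomial c·X^i·Y^j·Z^k in F becomes c·x^i·y^j·1^k = c·x^i·y^j.
Substituting Z = 1: F(X, Y, 1) = x**2*y - x**2 + 2*x*y**2 + 2*x + 3*y**2 + y - 2.
Note: deg(f) ≤ deg(F) = 3; strict inequality happens when F is divisible by Z (lost terms).


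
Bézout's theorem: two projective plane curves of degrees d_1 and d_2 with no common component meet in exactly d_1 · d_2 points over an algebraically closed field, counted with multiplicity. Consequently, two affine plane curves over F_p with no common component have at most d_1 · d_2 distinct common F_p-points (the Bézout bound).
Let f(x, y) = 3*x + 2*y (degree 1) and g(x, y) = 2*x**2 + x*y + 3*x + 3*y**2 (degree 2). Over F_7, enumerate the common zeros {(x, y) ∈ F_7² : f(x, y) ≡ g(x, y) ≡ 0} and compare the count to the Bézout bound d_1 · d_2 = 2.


Common zeros: {(0, 0), (2, 4)}; count = 2; Bézout bound = 2.

deg(f) = 1, deg(g) = 2, so Bézout bound = 2.
Scan x ∈ F_7. For each x, list the y ∈ F_7 with f(x, y) ≡ 0 and those with g(x, y) ≡ 0 (mod 7); the common zeros in that column are the intersection.
  x = 0: f ≡ 0 at y ∈ {0}; g ≡ 0 at y ∈ {0}; common: {0}.
  x = 1: f ≡ 0 at y ∈ {2}; g ≡ 0 at y ∈ {3, 6}; common: ∅.
  x = 2: f ≡ 0 at y ∈ {4}; g ≡ 0 at y ∈ {0, 4}; common: {4}.
  x = 3: f ≡ 0 at y ∈ {6}; g ≡ 0 at y ∈ {3}; common: ∅.
  x = 4: f ≡ 0 at y ∈ {1}; g ≡ 0 at y ∈ ∅; common: ∅.
  x = 5: f ≡ 0 at y ∈ {3}; g ≡ 0 at y ∈ {4, 6}; common: ∅.
  x = 6: f ≡ 0 at y ∈ {5}; g ≡ 0 at y ∈ ∅; common: ∅.
Collecting: common zeros = {(0, 0), (2, 4)}, so the count is 2.
Comparison with the Bézout bound: 2 ≤ 2 = deg(f)·deg(g), as expected for curves with no common component (the bound is attained).


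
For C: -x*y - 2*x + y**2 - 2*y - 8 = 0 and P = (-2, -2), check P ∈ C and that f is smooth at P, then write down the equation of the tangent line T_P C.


Tangent line at P: -4*y - 8 = 0.

Step 1: f(-2, -2) = 0, so P lies on C.
Step 2: partial derivatives
  f_x(x, y) = -y - 2, f_y(x, y) = -x + 2*y - 2.
  f_x(P) = 0, f_y(P) = -4 (gradient nonzero, so P is smooth).
Step 3: tangent line at P: 0·(x − -2) + -4·(y − -2) = 0.
Expanding: -4*y - 8 = 0.


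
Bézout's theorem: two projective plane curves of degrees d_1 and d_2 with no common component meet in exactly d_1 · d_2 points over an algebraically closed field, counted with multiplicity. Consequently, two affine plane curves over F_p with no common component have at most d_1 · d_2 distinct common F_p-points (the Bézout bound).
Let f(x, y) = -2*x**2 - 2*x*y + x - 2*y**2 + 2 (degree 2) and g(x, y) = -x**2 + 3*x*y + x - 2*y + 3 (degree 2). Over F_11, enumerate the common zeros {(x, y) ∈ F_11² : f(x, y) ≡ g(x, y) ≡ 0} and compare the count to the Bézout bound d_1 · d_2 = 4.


Common zeros: {(1, 8), (3, 2)}; count = 2; Bézout bound = 4.

deg(f) = 2, deg(g) = 2, so Bézout bound = 4.
Scan x ∈ F_11. For each x, list the y ∈ F_11 with f(x, y) ≡ 0 and those with g(x, y) ≡ 0 (mod 11); the common zeros in that column are the intersection.
  x = 0: f ≡ 0 at y ∈ {1, 10}; g ≡ 0 at y ∈ {7}; common: ∅.
  x = 1: f ≡ 0 at y ∈ {2, 8}; g ≡ 0 at y ∈ {8}; common: {8}.
  x = 2: f ≡ 0 at y ∈ ∅; g ≡ 0 at y ∈ {8}; common: ∅.
  x = 3: f ≡ 0 at y ∈ {2, 6}; g ≡ 0 at y ∈ {2}; common: {2}.
  x = 4: f ≡ 0 at y ∈ ∅; g ≡ 0 at y ∈ {2}; common: ∅.
  x = 5: f ≡ 0 at y ∈ {1, 5}; g ≡ 0 at y ∈ {3}; common: ∅.
  x = 6: f ≡ 0 at y ∈ ∅; g ≡ 0 at y ∈ {1}; common: ∅.
  x = 7: f ≡ 0 at y ∈ {5, 10}; g ≡ 0 at y ∈ {9}; common: ∅.
  x = 8: f ≡ 0 at y ∈ {6, 8}; g ≡ 0 at y ∈ ∅; common: ∅.
  x = 9: f ≡ 0 at y ∈ ∅; g ≡ 0 at y ∈ {1}; common: ∅.
  x = 10: f ≡ 0 at y ∈ ∅; g ≡ 0 at y ∈ {9}; common: ∅.
Collecting: common zeros = {(1, 8), (3, 2)}, so the count is 2.
Comparison with the Bézout bound: 2 ≤ 4 = deg(f)·deg(g), as expected for curves with no common component (the affine F_11-count falls short of the bound because intersections may lie at infinity, over extension fields, or carry multiplicity).
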